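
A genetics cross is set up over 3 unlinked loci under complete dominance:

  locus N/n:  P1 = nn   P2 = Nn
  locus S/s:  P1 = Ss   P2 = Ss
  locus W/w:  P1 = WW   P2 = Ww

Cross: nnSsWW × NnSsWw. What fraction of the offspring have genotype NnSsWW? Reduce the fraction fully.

nnSsWW gametes: nSW×4, nsW×4
NnSsWw gametes: NSW×1, NSw×1, NsW×1, Nsw×1, nSW×1, nSw×1, nsW×1, nsw×1
nnSsWW×NnSsWw grid (8·8=64): NnSSWW=4 NnSSWw=4 NnSsWW=8 NnSsWw=8 NnssWW=4 NnssWw=4 nnSSWW=4 nnSSWw=4 nnSsWW=8 nnSsWw=8 nnssWW=4 nnssWw=4
NnSsWW hits 8/64; gcd=8; 8÷8/64÷8 = 1/8

P(NnSsWW) = 1/8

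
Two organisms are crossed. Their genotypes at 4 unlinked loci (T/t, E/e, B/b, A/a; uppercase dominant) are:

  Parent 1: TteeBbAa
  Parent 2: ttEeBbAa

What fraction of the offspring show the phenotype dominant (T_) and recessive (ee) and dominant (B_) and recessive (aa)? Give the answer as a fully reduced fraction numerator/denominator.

TteeBbAa gametes: TeBA×2, TeBa×2, TebA×2, Teba×2, teBA×2, teBa×2, tebA×2, teba×2
ttEeBbAa gametes: tEBA×2, tEBa×2, tEbA×2, tEba×2, teBA×2, teBa×2, tebA×2, teba×2
TteeBbAa×ttEeBbAa grid (16·16=256): TtEeBBAA=4 TtEeBBAa=8 TtEeBBaa=4 TtEeBbAA=8 TtEeBbAa=16 TtEeBbaa=8 TtEebbAA=4 TtEebbAa=8 TtEebbaa=4 TteeBBAA=4 TteeBBAa=8 TteeBBaa=4 TteeBbAA=8 TteeBbAa=16 TteeBbaa=8 TteebbAA=4 TteebbAa=8 Tteebbaa=4 ttEeBBAA=4 ttEeBBAa=8 ttEeBBaa=4 ttEeBbAA=8 ttEeBbAa=16 ttEeBbaa=8 ttEebbAA=4 ttEebbAa=8 ttEebbaa=4 tteeBBAA=4 tteeBBAa=8 tteeBBaa=4 tteeBbAA=8 tteeBbAa=16 tteeBbaa=8 tteebbAA=4 tteebbAa=8 tteebbaa=4
T_ ee B_ aa hits 12/256; gcd=4; 12÷4/256÷4 = 3/64

P(T_ ee B_ aa) = 3/64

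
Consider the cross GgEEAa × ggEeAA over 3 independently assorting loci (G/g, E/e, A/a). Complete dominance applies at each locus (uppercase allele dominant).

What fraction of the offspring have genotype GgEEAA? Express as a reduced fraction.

GgEEAa gametes: GEA×2, GEa×2, gEA×2, gEa×2
ggEeAA gametes: gEA×4, geA×4
GgEEAa×ggEeAA grid (8·8=64): GgEEAA=8 GgEEAa=8 GgEeAA=8 GgEeAa=8 ggEEAA=8 ggEEAa=8 ggEeAA=8 ggEeAa=8
GgEEAA hits 8/64; gcd=8; 8÷8/64÷8 = 1/8

P(GgEEAA) = 1/8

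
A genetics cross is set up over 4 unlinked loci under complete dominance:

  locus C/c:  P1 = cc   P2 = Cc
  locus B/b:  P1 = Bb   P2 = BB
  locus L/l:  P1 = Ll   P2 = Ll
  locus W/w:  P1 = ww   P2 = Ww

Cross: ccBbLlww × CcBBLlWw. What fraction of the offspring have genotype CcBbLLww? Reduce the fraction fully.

P(CcBbLLww) = 1/32

ccBbLlww gametes: cBLw×4, cBlw×4, cbLw×4, cblw×4
CcBBLlWw gametes: CBLW×2, CBLw×2, CBlW×2, CBlw×2, cBLW×2, cBLw×2, cBlW×2, cBlw×2
ccBbLlww×CcBBLlWw grid (16·16=256): CcBBLLWw=8 CcBBLLww=8 CcBBLlWw=16 CcBBLlww=16 CcBBllWw=8 CcBBllww=8 CcBbLLWw=8 CcBbLLww=8 CcBbLlWw=16 CcBbLlww=16 CcBbllWw=8 CcBbllww=8 ccBBLLWw=8 ccBBLLww=8 ccBBLlWw=16 ccBBLlww=16 ccBBllWw=8 ccBBllww=8 ccBbLLWw=8 ccBbLLww=8 ccBbLlWw=16 ccBbLlww=16 ccBbllWw=8 ccBbllww=8
CcBbLLww hits 8/256; gcd=8; 8÷8/256÷8 = 1/32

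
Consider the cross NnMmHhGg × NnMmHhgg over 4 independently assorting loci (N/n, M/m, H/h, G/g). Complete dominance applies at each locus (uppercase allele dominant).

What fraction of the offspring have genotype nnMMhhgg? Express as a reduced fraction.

P(nnMMhhgg) = 1/128

NnMmHhGg gametes: NMHG×1, NMHg×1, NMhG×1, NMhg×1, NmHG×1, NmHg×1, NmhG×1, Nmhg×1, nMHG×1, nMHg×1, nMhG×1, nMhg×1, nmHG×1, nmHg×1, nmhG×1, nmhg×1
NnMmHhgg gametes: NMHg×2, NMhg×2, NmHg×2, Nmhg×2, nMHg×2, nMhg×2, nmHg×2, nmhg×2
NnMmHhGg×NnMmHhgg grid (16·16=256): NNMMHHGg=2 NNMMHHgg=2 NNMMHhGg=4 NNMMHhgg=4 NNMMhhGg=2 NNMMhhgg=2 NNMmHHGg=4 NNMmHHgg=4 NNMmHhGg=8 NNMmHhgg=8 NNMmhhGg=4 NNMmhhgg=4 NNmmHHGg=2 NNmmHHgg=2 NNmmHhGg=4 NNmmHhgg=4 NNmmhhGg=2 NNmmhhgg=2 NnMMHHGg=4 NnMMHHgg=4 NnMMHhGg=8 NnMMHhgg=8 NnMMhhGg=4 NnMMhhgg=4 NnMmHHGg=8 NnMmHHgg=8 NnMmHhGg=16 NnMmHhgg=16 NnMmhhGg=8 NnMmhhgg=8 NnmmHHGg=4 NnmmHHgg=4 NnmmHhGg=8 NnmmHhgg=8 NnmmhhGg=4 Nnmmhhgg=4 nnMMHHGg=2 nnMMHHgg=2 nnMMHhGg=4 nnMMHhgg=4 nnMMhhGg=2 nnMMhhgg=2 nnMmHHGg=4 nnMmHHgg=4 nnMmHhGg=8 nnMmHhgg=8 nnMmhhGg=4 nnMmhhgg=4 nnmmHHGg=2 nnmmHHgg=2 nnmmHhGg=4 nnmmHhgg=4 nnmmhhGg=2 nnmmhhgg=2
nnMMhhgg hits 2/256; gcd=2; 2÷2/256÷2 = 1/128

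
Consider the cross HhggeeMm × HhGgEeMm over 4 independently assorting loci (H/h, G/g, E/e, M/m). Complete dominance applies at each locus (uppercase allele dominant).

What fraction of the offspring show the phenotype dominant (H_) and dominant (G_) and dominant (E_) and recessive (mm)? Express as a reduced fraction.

P(H_ G_ E_ mm) = 3/64

HhggeeMm gametes: HgeM×4, Hgem×4, hgeM×4, hgem×4
HhGgEeMm gametes: HGEM×1, HGEm×1, HGeM×1, HGem×1, HgEM×1, HgEm×1, HgeM×1, Hgem×1, hGEM×1, hGEm×1, hGeM×1, hGem×1, hgEM×1, hgEm×1, hgeM×1, hgem×1
HhggeeMm×HhGgEeMm grid (16·16=256): HHGgEeMM=4 HHGgEeMm=8 HHGgEemm=4 HHGgeeMM=4 HHGgeeMm=8 HHGgeemm=4 HHggEeMM=4 HHggEeMm=8 HHggEemm=4 HHggeeMM=4 HHggeeMm=8 HHggeemm=4 HhGgEeMM=8 HhGgEeMm=16 HhGgEemm=8 HhGgeeMM=8 HhGgeeMm=16 HhGgeemm=8 HhggEeMM=8 HhggEeMm=16 HhggEemm=8 HhggeeMM=8 HhggeeMm=16 Hhggeemm=8 hhGgEeMM=4 hhGgEeMm=8 hhGgEemm=4 hhGgeeMM=4 hhGgeeMm=8 hhGgeemm=4 hhggEeMM=4 hhggEeMm=8 hhggEemm=4 hhggeeMM=4 hhggeeMm=8 hhggeemm=4
H_ G_ E_ mm hits 12/256; gcd=4; 12÷4/256÷4 = 3/64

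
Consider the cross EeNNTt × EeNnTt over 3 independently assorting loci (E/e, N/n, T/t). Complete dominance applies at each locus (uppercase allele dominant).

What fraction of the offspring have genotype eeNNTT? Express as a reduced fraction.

P(eeNNTT) = 1/32

EeNNTt gametes: ENT×2, ENt×2, eNT×2, eNt×2
EeNnTt gametes: ENT×1, ENt×1, EnT×1, Ent×1, eNT×1, eNt×1, enT×1, ent×1
EeNNTt×EeNnTt grid (8·8=64): EENNTT=2 EENNTt=4 EENNtt=2 EENnTT=2 EENnTt=4 EENntt=2 EeNNTT=4 EeNNTt=8 EeNNtt=4 EeNnTT=4 EeNnTt=8 EeNntt=4 eeNNTT=2 eeNNTt=4 eeNNtt=2 eeNnTT=2 eeNnTt=4 eeNntt=2
eeNNTT hits 2/64; gcd=2; 2÷2/64÷2 = 1/32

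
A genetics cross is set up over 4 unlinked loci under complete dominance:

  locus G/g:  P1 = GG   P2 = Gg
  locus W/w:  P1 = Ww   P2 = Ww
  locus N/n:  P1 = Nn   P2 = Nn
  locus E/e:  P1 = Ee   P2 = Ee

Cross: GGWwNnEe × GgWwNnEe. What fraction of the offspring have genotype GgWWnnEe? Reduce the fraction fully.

P(GgWWnnEe) = 1/64

GGWwNnEe gametes: GWNE×2, GWNe×2, GWnE×2, GWne×2, GwNE×2, GwNe×2, GwnE×2, Gwne×2
GgWwNnEe gametes: GWNE×1, GWNe×1, GWnE×1, GWne×1, GwNE×1, GwNe×1, GwnE×1, Gwne×1, gWNE×1, gWNe×1, gWnE×1, gWne×1, gwNE×1, gwNe×1, gwnE×1, gwne×1
GGWwNnEe×GgWwNnEe grid (16·16=256): GGWWNNEE=2 GGWWNNEe=4 GGWWNNee=2 GGWWNnEE=4 GGWWNnEe=8 GGWWNnee=4 GGWWnnEE=2 GGWWnnEe=4 GGWWnnee=2 GGWwNNEE=4 GGWwNNEe=8 GGWwNNee=4 GGWwNnEE=8 GGWwNnEe=16 GGWwNnee=8 GGWwnnEE=4 GGWwnnEe=8 GGWwnnee=4 GGwwNNEE=2 GGwwNNEe=4 GGwwNNee=2 GGwwNnEE=4 GGwwNnEe=8 GGwwNnee=4 GGwwnnEE=2 GGwwnnEe=4 GGwwnnee=2 GgWWNNEE=2 GgWWNNEe=4 GgWWNNee=2 GgWWNnEE=4 GgWWNnEe=8 GgWWNnee=4 GgWWnnEE=2 GgWWnnEe=4 GgWWnnee=2 GgWwNNEE=4 GgWwNNEe=8 GgWwNNee=4 GgWwNnEE=8 GgWwNnEe=16 GgWwNnee=8 GgWwnnEE=4 GgWwnnEe=8 GgWwnnee=4 GgwwNNEE=2 GgwwNNEe=4 GgwwNNee=2 GgwwNnEE=4 GgwwNnEe=8 GgwwNnee=4 GgwwnnEE=2 GgwwnnEe=4 Ggwwnnee=2
GgWWnnEe hits 4/256; gcd=4; 4÷4/256÷4 = 1/64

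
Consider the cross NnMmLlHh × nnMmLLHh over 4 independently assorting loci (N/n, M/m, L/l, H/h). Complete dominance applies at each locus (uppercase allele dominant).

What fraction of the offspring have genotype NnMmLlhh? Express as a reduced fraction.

NnMmLlHh gametes: NMLH×1, NMLh×1, NMlH×1, NMlh×1, NmLH×1, NmLh×1, NmlH×1, Nmlh×1, nMLH×1, nMLh×1, nMlH×1, nMlh×1, nmLH×1, nmLh×1, nmlH×1, nmlh×1
nnMmLLHh gametes: nMLH×4, nMLh×4, nmLH×4, nmLh×4
NnMmLlHh×nnMmLLHh grid (16·16=256): NnMMLLHH=4 NnMMLLHh=8 NnMMLLhh=4 NnMMLlHH=4 NnMMLlHh=8 NnMMLlhh=4 NnMmLLHH=8 NnMmLLHh=16 NnMmLLhh=8 NnMmLlHH=8 NnMmLlHh=16 NnMmLlhh=8 NnmmLLHH=4 NnmmLLHh=8 NnmmLLhh=4 NnmmLlHH=4 NnmmLlHh=8 NnmmLlhh=4 nnMMLLHH=4 nnMMLLHh=8 nnMMLLhh=4 nnMMLlHH=4 nnMMLlHh=8 nnMMLlhh=4 nnMmLLHH=8 nnMmLLHh=16 nnMmLLhh=8 nnMmLlHH=8 nnMmLlHh=16 nnMmLlhh=8 nnmmLLHH=4 nnmmLLHh=8 nnmmLLhh=4 nnmmLlHH=4 nnmmLlHh=8 nnmmLlhh=4
NnMmLlhh hits 8/256; gcd=8; 8÷8/256÷8 = 1/32

P(NnMmLlhh) = 1/32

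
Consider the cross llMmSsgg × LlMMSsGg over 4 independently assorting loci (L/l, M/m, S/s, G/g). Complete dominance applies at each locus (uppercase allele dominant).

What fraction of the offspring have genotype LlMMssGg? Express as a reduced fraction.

P(LlMMssGg) = 1/32

llMmSsgg gametes: lMSg×4, lMsg×4, lmSg×4, lmsg×4
LlMMSsGg gametes: LMSG×2, LMSg×2, LMsG×2, LMsg×2, lMSG×2, lMSg×2, lMsG×2, lMsg×2
llMmSsgg×LlMMSsGg grid (16·16=256): LlMMSSGg=8 LlMMSSgg=8 LlMMSsGg=16 LlMMSsgg=16 LlMMssGg=8 LlMMssgg=8 LlMmSSGg=8 LlMmSSgg=8 LlMmSsGg=16 LlMmSsgg=16 LlMmssGg=8 LlMmssgg=8 llMMSSGg=8 llMMSSgg=8 llMMSsGg=16 llMMSsgg=16 llMMssGg=8 llMMssgg=8 llMmSSGg=8 llMmSSgg=8 llMmSsGg=16 llMmSsgg=16 llMmssGg=8 llMmssgg=8
LlMMssGg hits 8/256; gcd=8; 8÷8/256÷8 = 1/32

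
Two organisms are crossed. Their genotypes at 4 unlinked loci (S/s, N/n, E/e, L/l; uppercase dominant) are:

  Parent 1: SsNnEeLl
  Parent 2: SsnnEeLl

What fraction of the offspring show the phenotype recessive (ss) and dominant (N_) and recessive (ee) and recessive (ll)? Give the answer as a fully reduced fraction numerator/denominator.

SsNnEeLl gametes: SNEL×1, SNEl×1, SNeL×1, SNel×1, SnEL×1, SnEl×1, SneL×1, Snel×1, sNEL×1, sNEl×1, sNeL×1, sNel×1, snEL×1, snEl×1, sneL×1, snel×1
SsnnEeLl gametes: SnEL×2, SnEl×2, SneL×2, Snel×2, snEL×2, snEl×2, sneL×2, snel×2
SsNnEeLl×SsnnEeLl grid (16·16=256): SSNnEELL=2 SSNnEELl=4 SSNnEEll=2 SSNnEeLL=4 SSNnEeLl=8 SSNnEell=4 SSNneeLL=2 SSNneeLl=4 SSNneell=2 SSnnEELL=2 SSnnEELl=4 SSnnEEll=2 SSnnEeLL=4 SSnnEeLl=8 SSnnEell=4 SSnneeLL=2 SSnneeLl=4 SSnneell=2 SsNnEELL=4 SsNnEELl=8 SsNnEEll=4 SsNnEeLL=8 SsNnEeLl=16 SsNnEell=8 SsNneeLL=4 SsNneeLl=8 SsNneell=4 SsnnEELL=4 SsnnEELl=8 SsnnEEll=4 SsnnEeLL=8 SsnnEeLl=16 SsnnEell=8 SsnneeLL=4 SsnneeLl=8 Ssnneell=4 ssNnEELL=2 ssNnEELl=4 ssNnEEll=2 ssNnEeLL=4 ssNnEeLl=8 ssNnEell=4 ssNneeLL=2 ssNneeLl=4 ssNneell=2 ssnnEELL=2 ssnnEELl=4 ssnnEEll=2 ssnnEeLL=4 ssnnEeLl=8 ssnnEell=4 ssnneeLL=2 ssnneeLl=4 ssnneell=2
ss N_ ee ll hits 2/256; gcd=2; 2÷2/256÷2 = 1/128

P(ss N_ ee ll) = 1/128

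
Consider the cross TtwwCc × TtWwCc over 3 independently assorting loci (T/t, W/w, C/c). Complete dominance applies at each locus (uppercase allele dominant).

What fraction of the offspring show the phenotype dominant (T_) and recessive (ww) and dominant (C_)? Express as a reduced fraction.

TtwwCc gametes: TwC×2, Twc×2, twC×2, twc×2
TtWwCc gametes: TWC×1, TWc×1, TwC×1, Twc×1, tWC×1, tWc×1, twC×1, twc×1
TtwwCc×TtWwCc grid (8·8=64): TTWwCC=2 TTWwCc=4 TTWwcc=2 TTwwCC=2 TTwwCc=4 TTwwcc=2 TtWwCC=4 TtWwCc=8 TtWwcc=4 TtwwCC=4 TtwwCc=8 Ttwwcc=4 ttWwCC=2 ttWwCc=4 ttWwcc=2 ttwwCC=2 ttwwCc=4 ttwwcc=2
T_ ww C_ hits 18/64; gcd=2; 18÷2/64÷2 = 9/32

P(T_ ww C_) = 9/32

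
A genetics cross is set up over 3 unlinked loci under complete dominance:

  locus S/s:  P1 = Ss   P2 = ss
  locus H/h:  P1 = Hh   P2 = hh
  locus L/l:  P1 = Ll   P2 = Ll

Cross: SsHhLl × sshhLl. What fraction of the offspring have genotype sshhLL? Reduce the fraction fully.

P(sshhLL) = 1/16

SsHhLl gametes: SHL×1, SHl×1, ShL×1, Shl×1, sHL×1, sHl×1, shL×1, shl×1
sshhLl gametes: shL×4, shl×4
SsHhLl×sshhLl grid (8·8=64): SsHhLL=4 SsHhLl=8 SsHhll=4 SshhLL=4 SshhLl=8 Sshhll=4 ssHhLL=4 ssHhLl=8 ssHhll=4 sshhLL=4 sshhLl=8 sshhll=4
sshhLL hits 4/64; gcd=4; 4÷4/64÷4 = 1/16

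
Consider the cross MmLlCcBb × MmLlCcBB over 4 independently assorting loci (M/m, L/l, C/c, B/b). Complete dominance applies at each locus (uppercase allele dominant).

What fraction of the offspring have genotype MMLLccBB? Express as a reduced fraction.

MmLlCcBb gametes: MLCB×1, MLCb×1, MLcB×1, MLcb×1, MlCB×1, MlCb×1, MlcB×1, Mlcb×1, mLCB×1, mLCb×1, mLcB×1, mLcb×1, mlCB×1, mlCb×1, mlcB×1, mlcb×1
MmLlCcBB gametes: MLCB×2, MLcB×2, MlCB×2, MlcB×2, mLCB×2, mLcB×2, mlCB×2, mlcB×2
MmLlCcBb×MmLlCcBB grid (16·16=256): MMLLCCBB=2 MMLLCCBb=2 MMLLCcBB=4 MMLLCcBb=4 MMLLccBB=2 MMLLccBb=2 MMLlCCBB=4 MMLlCCBb=4 MMLlCcBB=8 MMLlCcBb=8 MMLlccBB=4 MMLlccBb=4 MMllCCBB=2 MMllCCBb=2 MMllCcBB=4 MMllCcBb=4 MMllccBB=2 MMllccBb=2 MmLLCCBB=4 MmLLCCBb=4 MmLLCcBB=8 MmLLCcBb=8 MmLLccBB=4 MmLLccBb=4 MmLlCCBB=8 MmLlCCBb=8 MmLlCcBB=16 MmLlCcBb=16 MmLlccBB=8 MmLlccBb=8 MmllCCBB=4 MmllCCBb=4 MmllCcBB=8 MmllCcBb=8 MmllccBB=4 MmllccBb=4 mmLLCCBB=2 mmLLCCBb=2 mmLLCcBB=4 mmLLCcBb=4 mmLLccBB=2 mmLLccBb=2 mmLlCCBB=4 mmLlCCBb=4 mmLlCcBB=8 mmLlCcBb=8 mmLlccBB=4 mmLlccBb=4 mmllCCBB=2 mmllCCBb=2 mmllCcBB=4 mmllCcBb=4 mmllccBB=2 mmllccBb=2
MMLLccBB hits 2/256; gcd=2; 2÷2/256÷2 = 1/128

P(MMLLccBB) = 1/128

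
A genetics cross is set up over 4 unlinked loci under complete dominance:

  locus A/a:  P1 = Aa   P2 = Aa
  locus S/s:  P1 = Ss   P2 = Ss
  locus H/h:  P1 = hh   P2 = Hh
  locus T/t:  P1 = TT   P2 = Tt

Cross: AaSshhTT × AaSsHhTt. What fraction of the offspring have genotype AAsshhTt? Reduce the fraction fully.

P(AAsshhTt) = 1/64

AaSshhTT gametes: AShT×4, AshT×4, aShT×4, ashT×4
AaSsHhTt gametes: ASHT×1, ASHt×1, AShT×1, ASht×1, AsHT×1, AsHt×1, AshT×1, Asht×1, aSHT×1, aSHt×1, aShT×1, aSht×1, asHT×1, asHt×1, ashT×1, asht×1
AaSshhTT×AaSsHhTt grid (16·16=256): AASSHhTT=4 AASSHhTt=4 AASShhTT=4 AASShhTt=4 AASsHhTT=8 AASsHhTt=8 AASshhTT=8 AASshhTt=8 AAssHhTT=4 AAssHhTt=4 AAsshhTT=4 AAsshhTt=4 AaSSHhTT=8 AaSSHhTt=8 AaSShhTT=8 AaSShhTt=8 AaSsHhTT=16 AaSsHhTt=16 AaSshhTT=16 AaSshhTt=16 AassHhTT=8 AassHhTt=8 AasshhTT=8 AasshhTt=8 aaSSHhTT=4 aaSSHhTt=4 aaSShhTT=4 aaSShhTt=4 aaSsHhTT=8 aaSsHhTt=8 aaSshhTT=8 aaSshhTt=8 aassHhTT=4 aassHhTt=4 aasshhTT=4 aasshhTt=4
AAsshhTt hits 4/256; gcd=4; 4÷4/256÷4 = 1/64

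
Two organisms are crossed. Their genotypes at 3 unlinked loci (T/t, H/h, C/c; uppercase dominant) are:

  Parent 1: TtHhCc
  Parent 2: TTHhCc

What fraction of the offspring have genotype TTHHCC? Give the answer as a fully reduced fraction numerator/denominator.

TtHhCc gametes: THC×1, THc×1, ThC×1, Thc×1, tHC×1, tHc×1, thC×1, thc×1
TTHhCc gametes: THC×2, THc×2, ThC×2, Thc×2
TtHhCc×TTHhCc grid (8·8=64): TTHHCC=2 TTHHCc=4 TTHHcc=2 TTHhCC=4 TTHhCc=8 TTHhcc=4 TThhCC=2 TThhCc=4 TThhcc=2 TtHHCC=2 TtHHCc=4 TtHHcc=2 TtHhCC=4 TtHhCc=8 TtHhcc=4 TthhCC=2 TthhCc=4 Tthhcc=2
TTHHCC hits 2/64; gcd=2; 2÷2/64÷2 = 1/32

P(TTHHCC) = 1/32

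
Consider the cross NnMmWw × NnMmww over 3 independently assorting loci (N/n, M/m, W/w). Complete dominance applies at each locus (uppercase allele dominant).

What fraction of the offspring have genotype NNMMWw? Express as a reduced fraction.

P(NNMMWw) = 1/32

NnMmWw gametes: NMW×1, NMw×1, NmW×1, Nmw×1, nMW×1, nMw×1, nmW×1, nmw×1
NnMmww gametes: NMw×2, Nmw×2, nMw×2, nmw×2
NnMmWw×NnMmww grid (8·8=64): NNMMWw=2 NNMMww=2 NNMmWw=4 NNMmww=4 NNmmWw=2 NNmmww=2 NnMMWw=4 NnMMww=4 NnMmWw=8 NnMmww=8 NnmmWw=4 Nnmmww=4 nnMMWw=2 nnMMww=2 nnMmWw=4 nnMmww=4 nnmmWw=2 nnmmww=2
NNMMWw hits 2/64; gcd=2; 2÷2/64÷2 = 1/32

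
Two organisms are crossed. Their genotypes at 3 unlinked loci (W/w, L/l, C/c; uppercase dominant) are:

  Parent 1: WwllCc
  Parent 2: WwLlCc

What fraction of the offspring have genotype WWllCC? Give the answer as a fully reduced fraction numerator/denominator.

WwllCc gametes: WlC×2, Wlc×2, wlC×2, wlc×2
WwLlCc gametes: WLC×1, WLc×1, WlC×1, Wlc×1, wLC×1, wLc×1, wlC×1, wlc×1
WwllCc×WwLlCc grid (8·8=64): WWLlCC=2 WWLlCc=4 WWLlcc=2 WWllCC=2 WWllCc=4 WWllcc=2 WwLlCC=4 WwLlCc=8 WwLlcc=4 WwllCC=4 WwllCc=8 Wwllcc=4 wwLlCC=2 wwLlCc=4 wwLlcc=2 wwllCC=2 wwllCc=4 wwllcc=2
WWllCC hits 2/64; gcd=2; 2÷2/64÷2 = 1/32

P(WWllCC) = 1/32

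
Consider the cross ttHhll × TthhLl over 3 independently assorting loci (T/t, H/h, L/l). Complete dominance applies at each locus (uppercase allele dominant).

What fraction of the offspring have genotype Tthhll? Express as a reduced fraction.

ttHhll gametes: tHl×4, thl×4
TthhLl gametes: ThL×2, Thl×2, thL×2, thl×2
ttHhll×TthhLl grid (8·8=64): TtHhLl=8 TtHhll=8 TthhLl=8 Tthhll=8 ttHhLl=8 ttHhll=8 tthhLl=8 tthhll=8
Tthhll hits 8/64; gcd=8; 8÷8/64÷8 = 1/8

P(Tthhll) = 1/8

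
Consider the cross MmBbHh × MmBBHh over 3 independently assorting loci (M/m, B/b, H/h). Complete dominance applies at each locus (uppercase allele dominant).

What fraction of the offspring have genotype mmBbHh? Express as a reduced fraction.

MmBbHh gametes: MBH×1, MBh×1, MbH×1, Mbh×1, mBH×1, mBh×1, mbH×1, mbh×1
MmBBHh gametes: MBH×2, MBh×2, mBH×2, mBh×2
MmBbHh×MmBBHh grid (8·8=64): MMBBHH=2 MMBBHh=4 MMBBhh=2 MMBbHH=2 MMBbHh=4 MMBbhh=2 MmBBHH=4 MmBBHh=8 MmBBhh=4 MmBbHH=4 MmBbHh=8 MmBbhh=4 mmBBHH=2 mmBBHh=4 mmBBhh=2 mmBbHH=2 mmBbHh=4 mmBbhh=2
mmBbHh hits 4/64; gcd=4; 4÷4/64÷4 = 1/16

P(mmBbHh) = 1/16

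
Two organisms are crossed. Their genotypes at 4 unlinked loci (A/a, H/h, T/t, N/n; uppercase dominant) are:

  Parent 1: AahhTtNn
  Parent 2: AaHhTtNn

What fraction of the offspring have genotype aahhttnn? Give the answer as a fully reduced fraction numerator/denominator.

P(aahhttnn) = 1/128

AahhTtNn gametes: AhTN×2, AhTn×2, AhtN×2, Ahtn×2, ahTN×2, ahTn×2, ahtN×2, ahtn×2
AaHhTtNn gametes: AHTN×1, AHTn×1, AHtN×1, AHtn×1, AhTN×1, AhTn×1, AhtN×1, Ahtn×1, aHTN×1, aHTn×1, aHtN×1, aHtn×1, ahTN×1, ahTn×1, ahtN×1, ahtn×1
AahhTtNn×AaHhTtNn grid (16·16=256): AAHhTTNN=2 AAHhTTNn=4 AAHhTTnn=2 AAHhTtNN=4 AAHhTtNn=8 AAHhTtnn=4 AAHhttNN=2 AAHhttNn=4 AAHhttnn=2 AAhhTTNN=2 AAhhTTNn=4 AAhhTTnn=2 AAhhTtNN=4 AAhhTtNn=8 AAhhTtnn=4 AAhhttNN=2 AAhhttNn=4 AAhhttnn=2 AaHhTTNN=4 AaHhTTNn=8 AaHhTTnn=4 AaHhTtNN=8 AaHhTtNn=16 AaHhTtnn=8 AaHhttNN=4 AaHhttNn=8 AaHhttnn=4 AahhTTNN=4 AahhTTNn=8 AahhTTnn=4 AahhTtNN=8 AahhTtNn=16 AahhTtnn=8 AahhttNN=4 AahhttNn=8 Aahhttnn=4 aaHhTTNN=2 aaHhTTNn=4 aaHhTTnn=2 aaHhTtNN=4 aaHhTtNn=8 aaHhTtnn=4 aaHhttNN=2 aaHhttNn=4 aaHhttnn=2 aahhTTNN=2 aahhTTNn=4 aahhTTnn=2 aahhTtNN=4 aahhTtNn=8 aahhTtnn=4 aahhttNN=2 aahhttNn=4 aahhttnn=2
aahhttnn hits 2/256; gcd=2; 2÷2/256÷2 = 1/128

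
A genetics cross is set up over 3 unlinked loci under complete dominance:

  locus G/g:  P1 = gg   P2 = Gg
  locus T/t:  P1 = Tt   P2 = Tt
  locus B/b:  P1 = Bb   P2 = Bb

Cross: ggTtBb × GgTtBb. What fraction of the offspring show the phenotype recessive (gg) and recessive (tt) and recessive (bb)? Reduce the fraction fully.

ggTtBb gametes: gTB×2, gTb×2, gtB×2, gtb×2
GgTtBb gametes: GTB×1, GTb×1, GtB×1, Gtb×1, gTB×1, gTb×1, gtB×1, gtb×1
ggTtBb×GgTtBb grid (8·8=64): GgTTBB=2 GgTTBb=4 GgTTbb=2 GgTtBB=4 GgTtBb=8 GgTtbb=4 GgttBB=2 GgttBb=4 Ggttbb=2 ggTTBB=2 ggTTBb=4 ggTTbb=2 ggTtBB=4 ggTtBb=8 ggTtbb=4 ggttBB=2 ggttBb=4 ggttbb=2
gg tt bb hits 2/64; gcd=2; 2÷2/64÷2 = 1/32

P(gg tt bb) = 1/32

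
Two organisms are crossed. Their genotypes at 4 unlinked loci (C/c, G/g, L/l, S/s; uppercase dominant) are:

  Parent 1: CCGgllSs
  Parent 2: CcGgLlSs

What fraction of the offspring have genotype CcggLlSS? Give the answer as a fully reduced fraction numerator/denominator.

CCGgllSs gametes: CGlS×4, CGls×4, CglS×4, Cgls×4
CcGgLlSs gametes: CGLS×1, CGLs×1, CGlS×1, CGls×1, CgLS×1, CgLs×1, CglS×1, Cgls×1, cGLS×1, cGLs×1, cGlS×1, cGls×1, cgLS×1, cgLs×1, cglS×1, cgls×1
CCGgllSs×CcGgLlSs grid (16·16=256): CCGGLlSS=4 CCGGLlSs=8 CCGGLlss=4 CCGGllSS=4 CCGGllSs=8 CCGGllss=4 CCGgLlSS=8 CCGgLlSs=16 CCGgLlss=8 CCGgllSS=8 CCGgllSs=16 CCGgllss=8 CCggLlSS=4 CCggLlSs=8 CCggLlss=4 CCggllSS=4 CCggllSs=8 CCggllss=4 CcGGLlSS=4 CcGGLlSs=8 CcGGLlss=4 CcGGllSS=4 CcGGllSs=8 CcGGllss=4 CcGgLlSS=8 CcGgLlSs=16 CcGgLlss=8 CcGgllSS=8 CcGgllSs=16 CcGgllss=8 CcggLlSS=4 CcggLlSs=8 CcggLlss=4 CcggllSS=4 CcggllSs=8 Ccggllss=4
CcggLlSS hits 4/256; gcd=4; 4÷4/256÷4 = 1/64

P(CcggLlSS) = 1/64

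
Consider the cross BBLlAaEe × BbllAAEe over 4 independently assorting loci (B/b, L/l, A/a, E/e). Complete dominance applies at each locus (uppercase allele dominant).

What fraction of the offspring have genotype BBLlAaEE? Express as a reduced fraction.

P(BBLlAaEE) = 1/32

BBLlAaEe gametes: BLAE×2, BLAe×2, BLaE×2, BLae×2, BlAE×2, BlAe×2, BlaE×2, Blae×2
BbllAAEe gametes: BlAE×4, BlAe×4, blAE×4, blAe×4
BBLlAaEe×BbllAAEe grid (16·16=256): BBLlAAEE=8 BBLlAAEe=16 BBLlAAee=8 BBLlAaEE=8 BBLlAaEe=16 BBLlAaee=8 BBllAAEE=8 BBllAAEe=16 BBllAAee=8 BBllAaEE=8 BBllAaEe=16 BBllAaee=8 BbLlAAEE=8 BbLlAAEe=16 BbLlAAee=8 BbLlAaEE=8 BbLlAaEe=16 BbLlAaee=8 BbllAAEE=8 BbllAAEe=16 BbllAAee=8 BbllAaEE=8 BbllAaEe=16 BbllAaee=8
BBLlAaEE hits 8/256; gcd=8; 8÷8/256÷8 = 1/32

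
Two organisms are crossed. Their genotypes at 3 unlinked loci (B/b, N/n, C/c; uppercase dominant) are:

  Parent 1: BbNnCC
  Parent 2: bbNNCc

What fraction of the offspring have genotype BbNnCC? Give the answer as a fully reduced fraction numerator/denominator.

P(BbNnCC) = 1/8

BbNnCC gametes: BNC×2, BnC×2, bNC×2, bnC×2
bbNNCc gametes: bNC×4, bNc×4
BbNnCC×bbNNCc grid (8·8=64): BbNNCC=8 BbNNCc=8 BbNnCC=8 BbNnCc=8 bbNNCC=8 bbNNCc=8 bbNnCC=8 bbNnCc=8
BbNnCC hits 8/64; gcd=8; 8÷8/64÷8 = 1/8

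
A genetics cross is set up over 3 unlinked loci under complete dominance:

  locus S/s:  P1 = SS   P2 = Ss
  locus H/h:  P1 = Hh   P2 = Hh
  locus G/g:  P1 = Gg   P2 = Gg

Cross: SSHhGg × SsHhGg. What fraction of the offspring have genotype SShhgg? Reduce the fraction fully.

SSHhGg gametes: SHG×2, SHg×2, ShG×2, Shg×2
SsHhGg gametes: SHG×1, SHg×1, ShG×1, Shg×1, sHG×1, sHg×1, shG×1, shg×1
SSHhGg×SsHhGg grid (8·8=64): SSHHGG=2 SSHHGg=4 SSHHgg=2 SSHhGG=4 SSHhGg=8 SSHhgg=4 SShhGG=2 SShhGg=4 SShhgg=2 SsHHGG=2 SsHHGg=4 SsHHgg=2 SsHhGG=4 SsHhGg=8 SsHhgg=4 SshhGG=2 SshhGg=4 Sshhgg=2
SShhgg hits 2/64; gcd=2; 2÷2/64÷2 = 1/32

P(SShhgg) = 1/32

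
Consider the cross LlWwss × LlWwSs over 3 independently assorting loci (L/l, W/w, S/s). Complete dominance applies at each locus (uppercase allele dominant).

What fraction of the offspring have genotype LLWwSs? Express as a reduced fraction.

LlWwss gametes: LWs×2, Lws×2, lWs×2, lws×2
LlWwSs gametes: LWS×1, LWs×1, LwS×1, Lws×1, lWS×1, lWs×1, lwS×1, lws×1
LlWwss×LlWwSs grid (8·8=64): LLWWSs=2 LLWWss=2 LLWwSs=4 LLWwss=4 LLwwSs=2 LLwwss=2 LlWWSs=4 LlWWss=4 LlWwSs=8 LlWwss=8 LlwwSs=4 Llwwss=4 llWWSs=2 llWWss=2 llWwSs=4 llWwss=4 llwwSs=2 llwwss=2
LLWwSs hits 4/64; gcd=4; 4÷4/64÷4 = 1/16

P(LLWwSs) = 1/16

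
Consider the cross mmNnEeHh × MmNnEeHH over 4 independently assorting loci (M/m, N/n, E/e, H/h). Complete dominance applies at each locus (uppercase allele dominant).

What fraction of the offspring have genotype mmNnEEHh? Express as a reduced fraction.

mmNnEeHh gametes: mNEH×2, mNEh×2, mNeH×2, mNeh×2, mnEH×2, mnEh×2, mneH×2, mneh×2
MmNnEeHH gametes: MNEH×2, MNeH×2, MnEH×2, MneH×2, mNEH×2, mNeH×2, mnEH×2, mneH×2
mmNnEeHh×MmNnEeHH grid (16·16=256): MmNNEEHH=4 MmNNEEHh=4 MmNNEeHH=8 MmNNEeHh=8 MmNNeeHH=4 MmNNeeHh=4 MmNnEEHH=8 MmNnEEHh=8 MmNnEeHH=16 MmNnEeHh=16 MmNneeHH=8 MmNneeHh=8 MmnnEEHH=4 MmnnEEHh=4 MmnnEeHH=8 MmnnEeHh=8 MmnneeHH=4 MmnneeHh=4 mmNNEEHH=4 mmNNEEHh=4 mmNNEeHH=8 mmNNEeHh=8 mmNNeeHH=4 mmNNeeHh=4 mmNnEEHH=8 mmNnEEHh=8 mmNnEeHH=16 mmNnEeHh=16 mmNneeHH=8 mmNneeHh=8 mmnnEEHH=4 mmnnEEHh=4 mmnnEeHH=8 mmnnEeHh=8 mmnneeHH=4 mmnneeHh=4
mmNnEEHh hits 8/256; gcd=8; 8÷8/256÷8 = 1/32

P(mmNnEEHh) = 1/32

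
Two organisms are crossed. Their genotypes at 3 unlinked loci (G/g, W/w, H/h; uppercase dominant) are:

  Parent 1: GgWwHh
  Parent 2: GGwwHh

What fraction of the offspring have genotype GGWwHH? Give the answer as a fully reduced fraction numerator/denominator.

GgWwHh gametes: GWH×1, GWh×1, GwH×1, Gwh×1, gWH×1, gWh×1, gwH×1, gwh×1
GGwwHh gametes: GwH×4, Gwh×4
GgWwHh×GGwwHh grid (8·8=64): GGWwHH=4 GGWwHh=8 GGWwhh=4 GGwwHH=4 GGwwHh=8 GGwwhh=4 GgWwHH=4 GgWwHh=8 GgWwhh=4 GgwwHH=4 GgwwHh=8 Ggwwhh=4
GGWwHH hits 4/64; gcd=4; 4÷4/64÷4 = 1/16

P(GGWwHH) = 1/16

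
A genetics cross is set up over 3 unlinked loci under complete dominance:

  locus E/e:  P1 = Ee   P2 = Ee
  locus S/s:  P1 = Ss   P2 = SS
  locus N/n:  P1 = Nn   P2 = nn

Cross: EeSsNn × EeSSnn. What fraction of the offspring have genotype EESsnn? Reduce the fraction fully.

EeSsNn gametes: ESN×1, ESn×1, EsN×1, Esn×1, eSN×1, eSn×1, esN×1, esn×1
EeSSnn gametes: ESn×4, eSn×4
EeSsNn×EeSSnn grid (8·8=64): EESSNn=4 EESSnn=4 EESsNn=4 EESsnn=4 EeSSNn=8 EeSSnn=8 EeSsNn=8 EeSsnn=8 eeSSNn=4 eeSSnn=4 eeSsNn=4 eeSsnn=4
EESsnn hits 4/64; gcd=4; 4÷4/64÷4 = 1/16

P(EESsnn) = 1/16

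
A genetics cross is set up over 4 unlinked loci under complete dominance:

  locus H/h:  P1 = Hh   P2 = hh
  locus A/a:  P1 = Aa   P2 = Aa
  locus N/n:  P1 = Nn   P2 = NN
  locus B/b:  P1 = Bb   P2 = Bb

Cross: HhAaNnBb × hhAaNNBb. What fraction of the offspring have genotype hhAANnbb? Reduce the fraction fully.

HhAaNnBb gametes: HANB×1, HANb×1, HAnB×1, HAnb×1, HaNB×1, HaNb×1, HanB×1, Hanb×1, hANB×1, hANb×1, hAnB×1, hAnb×1, haNB×1, haNb×1, hanB×1, hanb×1
hhAaNNBb gametes: hANB×4, hANb×4, haNB×4, haNb×4
HhAaNnBb×hhAaNNBb grid (16·16=256): HhAANNBB=4 HhAANNBb=8 HhAANNbb=4 HhAANnBB=4 HhAANnBb=8 HhAANnbb=4 HhAaNNBB=8 HhAaNNBb=16 HhAaNNbb=8 HhAaNnBB=8 HhAaNnBb=16 HhAaNnbb=8 HhaaNNBB=4 HhaaNNBb=8 HhaaNNbb=4 HhaaNnBB=4 HhaaNnBb=8 HhaaNnbb=4 hhAANNBB=4 hhAANNBb=8 hhAANNbb=4 hhAANnBB=4 hhAANnBb=8 hhAANnbb=4 hhAaNNBB=8 hhAaNNBb=16 hhAaNNbb=8 hhAaNnBB=8 hhAaNnBb=16 hhAaNnbb=8 hhaaNNBB=4 hhaaNNBb=8 hhaaNNbb=4 hhaaNnBB=4 hhaaNnBb=8 hhaaNnbb=4
hhAANnbb hits 4/256; gcd=4; 4÷4/256÷4 = 1/64

P(hhAANnbb) = 1/64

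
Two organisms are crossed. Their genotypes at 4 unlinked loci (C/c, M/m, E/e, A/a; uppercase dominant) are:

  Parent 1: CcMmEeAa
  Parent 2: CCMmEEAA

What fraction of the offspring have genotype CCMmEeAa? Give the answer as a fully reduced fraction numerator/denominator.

P(CCMmEeAa) = 1/16

CcMmEeAa gametes: CMEA×1, CMEa×1, CMeA×1, CMea×1, CmEA×1, CmEa×1, CmeA×1, Cmea×1, cMEA×1, cMEa×1, cMeA×1, cMea×1, cmEA×1, cmEa×1, cmeA×1, cmea×1
CCMmEEAA gametes: CMEA×8, CmEA×8
CcMmEeAa×CCMmEEAA grid (16·16=256): CCMMEEAA=8 CCMMEEAa=8 CCMMEeAA=8 CCMMEeAa=8 CCMmEEAA=16 CCMmEEAa=16 CCMmEeAA=16 CCMmEeAa=16 CCmmEEAA=8 CCmmEEAa=8 CCmmEeAA=8 CCmmEeAa=8 CcMMEEAA=8 CcMMEEAa=8 CcMMEeAA=8 CcMMEeAa=8 CcMmEEAA=16 CcMmEEAa=16 CcMmEeAA=16 CcMmEeAa=16 CcmmEEAA=8 CcmmEEAa=8 CcmmEeAA=8 CcmmEeAa=8
CCMmEeAa hits 16/256; gcd=16; 16÷16/256÷16 = 1/16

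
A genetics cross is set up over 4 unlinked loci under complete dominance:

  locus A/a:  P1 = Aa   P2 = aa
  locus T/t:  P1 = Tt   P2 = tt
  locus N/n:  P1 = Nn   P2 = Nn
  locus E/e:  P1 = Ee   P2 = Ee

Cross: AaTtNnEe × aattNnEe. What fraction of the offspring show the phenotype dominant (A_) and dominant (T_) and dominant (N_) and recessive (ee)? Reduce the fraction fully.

AaTtNnEe gametes: ATNE×1, ATNe×1, ATnE×1, ATne×1, AtNE×1, AtNe×1, AtnE×1, Atne×1, aTNE×1, aTNe×1, aTnE×1, aTne×1, atNE×1, atNe×1, atnE×1, atne×1
aattNnEe gametes: atNE×4, atNe×4, atnE×4, atne×4
AaTtNnEe×aattNnEe grid (16·16=256): AaTtNNEE=4 AaTtNNEe=8 AaTtNNee=4 AaTtNnEE=8 AaTtNnEe=16 AaTtNnee=8 AaTtnnEE=4 AaTtnnEe=8 AaTtnnee=4 AattNNEE=4 AattNNEe=8 AattNNee=4 AattNnEE=8 AattNnEe=16 AattNnee=8 AattnnEE=4 AattnnEe=8 Aattnnee=4 aaTtNNEE=4 aaTtNNEe=8 aaTtNNee=4 aaTtNnEE=8 aaTtNnEe=16 aaTtNnee=8 aaTtnnEE=4 aaTtnnEe=8 aaTtnnee=4 aattNNEE=4 aattNNEe=8 aattNNee=4 aattNnEE=8 aattNnEe=16 aattNnee=8 aattnnEE=4 aattnnEe=8 aattnnee=4
A_ T_ N_ ee hits 12/256; gcd=4; 12÷4/256÷4 = 3/64

P(A_ T_ N_ ee) = 3/64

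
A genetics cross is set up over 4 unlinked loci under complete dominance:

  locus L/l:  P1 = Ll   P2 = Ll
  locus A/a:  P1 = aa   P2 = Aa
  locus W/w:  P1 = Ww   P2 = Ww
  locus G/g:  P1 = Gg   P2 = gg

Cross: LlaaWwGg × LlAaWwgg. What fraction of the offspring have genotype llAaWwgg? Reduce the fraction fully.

LlaaWwGg gametes: LaWG×2, LaWg×2, LawG×2, Lawg×2, laWG×2, laWg×2, lawG×2, lawg×2
LlAaWwgg gametes: LAWg×2, LAwg×2, LaWg×2, Lawg×2, lAWg×2, lAwg×2, laWg×2, lawg×2
LlaaWwGg×LlAaWwgg grid (16·16=256): LLAaWWGg=4 LLAaWWgg=4 LLAaWwGg=8 LLAaWwgg=8 LLAawwGg=4 LLAawwgg=4 LLaaWWGg=4 LLaaWWgg=4 LLaaWwGg=8 LLaaWwgg=8 LLaawwGg=4 LLaawwgg=4 LlAaWWGg=8 LlAaWWgg=8 LlAaWwGg=16 LlAaWwgg=16 LlAawwGg=8 LlAawwgg=8 LlaaWWGg=8 LlaaWWgg=8 LlaaWwGg=16 LlaaWwgg=16 LlaawwGg=8 Llaawwgg=8 llAaWWGg=4 llAaWWgg=4 llAaWwGg=8 llAaWwgg=8 llAawwGg=4 llAawwgg=4 llaaWWGg=4 llaaWWgg=4 llaaWwGg=8 llaaWwgg=8 llaawwGg=4 llaawwgg=4
llAaWwgg hits 8/256; gcd=8; 8÷8/256÷8 = 1/32

P(llAaWwgg) = 1/32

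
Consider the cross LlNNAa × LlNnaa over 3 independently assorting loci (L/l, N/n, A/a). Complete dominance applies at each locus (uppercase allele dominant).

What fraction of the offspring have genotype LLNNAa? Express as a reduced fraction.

LlNNAa gametes: LNA×2, LNa×2, lNA×2, lNa×2
LlNnaa gametes: LNa×2, Lna×2, lNa×2, lna×2
LlNNAa×LlNnaa grid (8·8=64): LLNNAa=4 LLNNaa=4 LLNnAa=4 LLNnaa=4 LlNNAa=8 LlNNaa=8 LlNnAa=8 LlNnaa=8 llNNAa=4 llNNaa=4 llNnAa=4 llNnaa=4
LLNNAa hits 4/64; gcd=4; 4÷4/64÷4 = 1/16

P(LLNNAa) = 1/16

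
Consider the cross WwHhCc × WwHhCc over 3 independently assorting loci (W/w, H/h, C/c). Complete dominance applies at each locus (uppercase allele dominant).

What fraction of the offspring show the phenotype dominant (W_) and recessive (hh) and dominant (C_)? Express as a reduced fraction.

P(W_ hh C_) = 9/64

WwHhCc gametes: WHC×1, WHc×1, WhC×1, Whc×1, wHC×1, wHc×1, whC×1, whc×1
WwHhCc gametes: WHC×1, WHc×1, WhC×1, Whc×1, wHC×1, wHc×1, whC×1, whc×1
WwHhCc×WwHhCc grid (8·8=64): WWHHCC=1 WWHHCc=2 WWHHcc=1 WWHhCC=2 WWHhCc=4 WWHhcc=2 WWhhCC=1 WWhhCc=2 WWhhcc=1 WwHHCC=2 WwHHCc=4 WwHHcc=2 WwHhCC=4 WwHhCc=8 WwHhcc=4 WwhhCC=2 WwhhCc=4 Wwhhcc=2 wwHHCC=1 wwHHCc=2 wwHHcc=1 wwHhCC=2 wwHhCc=4 wwHhcc=2 wwhhCC=1 wwhhCc=2 wwhhcc=1
W_ hh C_ hits 9/64; gcd=1; 9÷1/64÷1 = 9/64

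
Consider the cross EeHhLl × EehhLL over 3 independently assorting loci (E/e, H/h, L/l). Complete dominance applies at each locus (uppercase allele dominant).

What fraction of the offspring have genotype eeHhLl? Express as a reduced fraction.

P(eeHhLl) = 1/16

EeHhLl gametes: EHL×1, EHl×1, EhL×1, Ehl×1, eHL×1, eHl×1, ehL×1, ehl×1
EehhLL gametes: EhL×4, ehL×4
EeHhLl×EehhLL grid (8·8=64): EEHhLL=4 EEHhLl=4 EEhhLL=4 EEhhLl=4 EeHhLL=8 EeHhLl=8 EehhLL=8 EehhLl=8 eeHhLL=4 eeHhLl=4 eehhLL=4 eehhLl=4
eeHhLl hits 4/64; gcd=4; 4÷4/64÷4 = 1/16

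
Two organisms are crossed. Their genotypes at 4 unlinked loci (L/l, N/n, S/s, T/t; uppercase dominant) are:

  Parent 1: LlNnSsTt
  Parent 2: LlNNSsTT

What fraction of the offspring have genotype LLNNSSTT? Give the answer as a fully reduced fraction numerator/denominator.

P(LLNNSSTT) = 1/64

LlNnSsTt gametes: LNST×1, LNSt×1, LNsT×1, LNst×1, LnST×1, LnSt×1, LnsT×1, Lnst×1, lNST×1, lNSt×1, lNsT×1, lNst×1, lnST×1, lnSt×1, lnsT×1, lnst×1
LlNNSsTT gametes: LNST×4, LNsT×4, lNST×4, lNsT×4
LlNnSsTt×LlNNSsTT grid (16·16=256): LLNNSSTT=4 LLNNSSTt=4 LLNNSsTT=8 LLNNSsTt=8 LLNNssTT=4 LLNNssTt=4 LLNnSSTT=4 LLNnSSTt=4 LLNnSsTT=8 LLNnSsTt=8 LLNnssTT=4 LLNnssTt=4 LlNNSSTT=8 LlNNSSTt=8 LlNNSsTT=16 LlNNSsTt=16 LlNNssTT=8 LlNNssTt=8 LlNnSSTT=8 LlNnSSTt=8 LlNnSsTT=16 LlNnSsTt=16 LlNnssTT=8 LlNnssTt=8 llNNSSTT=4 llNNSSTt=4 llNNSsTT=8 llNNSsTt=8 llNNssTT=4 llNNssTt=4 llNnSSTT=4 llNnSSTt=4 llNnSsTT=8 llNnSsTt=8 llNnssTT=4 llNnssTt=4
LLNNSSTT hits 4/256; gcd=4; 4÷4/256÷4 = 1/64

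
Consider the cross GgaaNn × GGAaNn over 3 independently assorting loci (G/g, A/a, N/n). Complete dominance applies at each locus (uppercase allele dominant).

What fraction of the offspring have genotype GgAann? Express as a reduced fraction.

P(GgAann) = 1/16

GgaaNn gametes: GaN×2, Gan×2, gaN×2, gan×2
GGAaNn gametes: GAN×2, GAn×2, GaN×2, Gan×2
GgaaNn×GGAaNn grid (8·8=64): GGAaNN=4 GGAaNn=8 GGAann=4 GGaaNN=4 GGaaNn=8 GGaann=4 GgAaNN=4 GgAaNn=8 GgAann=4 GgaaNN=4 GgaaNn=8 Ggaann=4
GgAann hits 4/64; gcd=4; 4÷4/64÷4 = 1/16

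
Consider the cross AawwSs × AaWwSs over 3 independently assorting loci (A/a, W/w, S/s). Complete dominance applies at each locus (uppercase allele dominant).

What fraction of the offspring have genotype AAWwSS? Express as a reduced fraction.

P(AAWwSS) = 1/32

AawwSs gametes: AwS×2, Aws×2, awS×2, aws×2
AaWwSs gametes: AWS×1, AWs×1, AwS×1, Aws×1, aWS×1, aWs×1, awS×1, aws×1
AawwSs×AaWwSs grid (8·8=64): AAWwSS=2 AAWwSs=4 AAWwss=2 AAwwSS=2 AAwwSs=4 AAwwss=2 AaWwSS=4 AaWwSs=8 AaWwss=4 AawwSS=4 AawwSs=8 Aawwss=4 aaWwSS=2 aaWwSs=4 aaWwss=2 aawwSS=2 aawwSs=4 aawwss=2
AAWwSS hits 2/64; gcd=2; 2÷2/64÷2 = 1/32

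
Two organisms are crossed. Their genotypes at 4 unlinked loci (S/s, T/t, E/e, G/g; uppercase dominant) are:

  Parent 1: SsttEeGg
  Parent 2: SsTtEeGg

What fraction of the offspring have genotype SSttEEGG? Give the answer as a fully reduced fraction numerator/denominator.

SsttEeGg gametes: StEG×2, StEg×2, SteG×2, Steg×2, stEG×2, stEg×2, steG×2, steg×2
SsTtEeGg gametes: STEG×1, STEg×1, STeG×1, STeg×1, StEG×1, StEg×1, SteG×1, Steg×1, sTEG×1, sTEg×1, sTeG×1, sTeg×1, stEG×1, stEg×1, steG×1, steg×1
SsttEeGg×SsTtEeGg grid (16·16=256): SSTtEEGG=2 SSTtEEGg=4 SSTtEEgg=2 SSTtEeGG=4 SSTtEeGg=8 SSTtEegg=4 SSTteeGG=2 SSTteeGg=4 SSTteegg=2 SSttEEGG=2 SSttEEGg=4 SSttEEgg=2 SSttEeGG=4 SSttEeGg=8 SSttEegg=4 SStteeGG=2 SStteeGg=4 SStteegg=2 SsTtEEGG=4 SsTtEEGg=8 SsTtEEgg=4 SsTtEeGG=8 SsTtEeGg=16 SsTtEegg=8 SsTteeGG=4 SsTteeGg=8 SsTteegg=4 SsttEEGG=4 SsttEEGg=8 SsttEEgg=4 SsttEeGG=8 SsttEeGg=16 SsttEegg=8 SstteeGG=4 SstteeGg=8 Sstteegg=4 ssTtEEGG=2 ssTtEEGg=4 ssTtEEgg=2 ssTtEeGG=4 ssTtEeGg=8 ssTtEegg=4 ssTteeGG=2 ssTteeGg=4 ssTteegg=2 ssttEEGG=2 ssttEEGg=4 ssttEEgg=2 ssttEeGG=4 ssttEeGg=8 ssttEegg=4 sstteeGG=2 sstteeGg=4 sstteegg=2
SSttEEGG hits 2/256; gcd=2; 2÷2/256÷2 = 1/128

P(SSttEEGG) = 1/128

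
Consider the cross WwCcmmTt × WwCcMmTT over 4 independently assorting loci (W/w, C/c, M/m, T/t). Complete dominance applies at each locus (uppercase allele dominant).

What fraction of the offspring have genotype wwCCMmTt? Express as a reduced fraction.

P(wwCCMmTt) = 1/64

WwCcmmTt gametes: WCmT×2, WCmt×2, WcmT×2, Wcmt×2, wCmT×2, wCmt×2, wcmT×2, wcmt×2
WwCcMmTT gametes: WCMT×2, WCmT×2, WcMT×2, WcmT×2, wCMT×2, wCmT×2, wcMT×2, wcmT×2
WwCcmmTt×WwCcMmTT grid (16·16=256): WWCCMmTT=4 WWCCMmTt=4 WWCCmmTT=4 WWCCmmTt=4 WWCcMmTT=8 WWCcMmTt=8 WWCcmmTT=8 WWCcmmTt=8 WWccMmTT=4 WWccMmTt=4 WWccmmTT=4 WWccmmTt=4 WwCCMmTT=8 WwCCMmTt=8 WwCCmmTT=8 WwCCmmTt=8 WwCcMmTT=16 WwCcMmTt=16 WwCcmmTT=16 WwCcmmTt=16 WwccMmTT=8 WwccMmTt=8 WwccmmTT=8 WwccmmTt=8 wwCCMmTT=4 wwCCMmTt=4 wwCCmmTT=4 wwCCmmTt=4 wwCcMmTT=8 wwCcMmTt=8 wwCcmmTT=8 wwCcmmTt=8 wwccMmTT=4 wwccMmTt=4 wwccmmTT=4 wwccmmTt=4
wwCCMmTt hits 4/256; gcd=4; 4÷4/256÷4 = 1/64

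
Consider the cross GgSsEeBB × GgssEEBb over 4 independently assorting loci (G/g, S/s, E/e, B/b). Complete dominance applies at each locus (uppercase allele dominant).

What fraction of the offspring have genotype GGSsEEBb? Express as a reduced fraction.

P(GGSsEEBb) = 1/32

GgSsEeBB gametes: GSEB×2, GSeB×2, GsEB×2, GseB×2, gSEB×2, gSeB×2, gsEB×2, gseB×2
GgssEEBb gametes: GsEB×4, GsEb×4, gsEB×4, gsEb×4
GgSsEeBB×GgssEEBb grid (16·16=256): GGSsEEBB=8 GGSsEEBb=8 GGSsEeBB=8 GGSsEeBb=8 GGssEEBB=8 GGssEEBb=8 GGssEeBB=8 GGssEeBb=8 GgSsEEBB=16 GgSsEEBb=16 GgSsEeBB=16 GgSsEeBb=16 GgssEEBB=16 GgssEEBb=16 GgssEeBB=16 GgssEeBb=16 ggSsEEBB=8 ggSsEEBb=8 ggSsEeBB=8 ggSsEeBb=8 ggssEEBB=8 ggssEEBb=8 ggssEeBB=8 ggssEeBb=8
GGSsEEBb hits 8/256; gcd=8; 8÷8/256÷8 = 1/32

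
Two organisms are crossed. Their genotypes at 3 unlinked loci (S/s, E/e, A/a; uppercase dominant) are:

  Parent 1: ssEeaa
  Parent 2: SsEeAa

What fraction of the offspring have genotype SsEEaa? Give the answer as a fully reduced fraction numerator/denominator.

P(SsEEaa) = 1/16

ssEeaa gametes: sEa×4, sea×4
SsEeAa gametes: SEA×1, SEa×1, SeA×1, Sea×1, sEA×1, sEa×1, seA×1, sea×1
ssEeaa×SsEeAa grid (8·8=64): SsEEAa=4 SsEEaa=4 SsEeAa=8 SsEeaa=8 SseeAa=4 Sseeaa=4 ssEEAa=4 ssEEaa=4 ssEeAa=8 ssEeaa=8 sseeAa=4 sseeaa=4
SsEEaa hits 4/64; gcd=4; 4÷4/64÷4 = 1/16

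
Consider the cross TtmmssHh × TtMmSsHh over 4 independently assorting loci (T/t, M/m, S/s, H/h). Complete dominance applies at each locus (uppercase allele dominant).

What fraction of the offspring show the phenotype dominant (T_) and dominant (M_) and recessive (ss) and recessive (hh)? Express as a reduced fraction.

TtmmssHh gametes: TmsH×4, Tmsh×4, tmsH×4, tmsh×4
TtMmSsHh gametes: TMSH×1, TMSh×1, TMsH×1, TMsh×1, TmSH×1, TmSh×1, TmsH×1, Tmsh×1, tMSH×1, tMSh×1, tMsH×1, tMsh×1, tmSH×1, tmSh×1, tmsH×1, tmsh×1
TtmmssHh×TtMmSsHh grid (16·16=256): TTMmSsHH=4 TTMmSsHh=8 TTMmSshh=4 TTMmssHH=4 TTMmssHh=8 TTMmsshh=4 TTmmSsHH=4 TTmmSsHh=8 TTmmSshh=4 TTmmssHH=4 TTmmssHh=8 TTmmsshh=4 TtMmSsHH=8 TtMmSsHh=16 TtMmSshh=8 TtMmssHH=8 TtMmssHh=16 TtMmsshh=8 TtmmSsHH=8 TtmmSsHh=16 TtmmSshh=8 TtmmssHH=8 TtmmssHh=16 Ttmmsshh=8 ttMmSsHH=4 ttMmSsHh=8 ttMmSshh=4 ttMmssHH=4 ttMmssHh=8 ttMmsshh=4 ttmmSsHH=4 ttmmSsHh=8 ttmmSshh=4 ttmmssHH=4 ttmmssHh=8 ttmmsshh=4
T_ M_ ss hh hits 12/256; gcd=4; 12÷4/256÷4 = 3/64

P(T_ M_ ss hh) = 3/64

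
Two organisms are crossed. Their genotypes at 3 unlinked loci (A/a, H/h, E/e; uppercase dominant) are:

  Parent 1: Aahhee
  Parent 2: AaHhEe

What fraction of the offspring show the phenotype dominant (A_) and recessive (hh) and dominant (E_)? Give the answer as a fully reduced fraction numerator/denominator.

P(A_ hh E_) = 3/16

Aahhee gametes: Ahe×4, ahe×4
AaHhEe gametes: AHE×1, AHe×1, AhE×1, Ahe×1, aHE×1, aHe×1, ahE×1, ahe×1
Aahhee×AaHhEe grid (8·8=64): AAHhEe=4 AAHhee=4 AAhhEe=4 AAhhee=4 AaHhEe=8 AaHhee=8 AahhEe=8 Aahhee=8 aaHhEe=4 aaHhee=4 aahhEe=4 aahhee=4
A_ hh E_ hits 12/64; gcd=4; 12÷4/64÷4 = 3/16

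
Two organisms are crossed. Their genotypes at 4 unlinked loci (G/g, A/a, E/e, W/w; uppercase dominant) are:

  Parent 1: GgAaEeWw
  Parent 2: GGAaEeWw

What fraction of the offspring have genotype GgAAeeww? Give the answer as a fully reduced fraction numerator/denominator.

GgAaEeWw gametes: GAEW×1, GAEw×1, GAeW×1, GAew×1, GaEW×1, GaEw×1, GaeW×1, Gaew×1, gAEW×1, gAEw×1, gAeW×1, gAew×1, gaEW×1, gaEw×1, gaeW×1, gaew×1
GGAaEeWw gametes: GAEW×2, GAEw×2, GAeW×2, GAew×2, GaEW×2, GaEw×2, GaeW×2, Gaew×2
GgAaEeWw×GGAaEeWw grid (16·16=256): GGAAEEWW=2 GGAAEEWw=4 GGAAEEww=2 GGAAEeWW=4 GGAAEeWw=8 GGAAEeww=4 GGAAeeWW=2 GGAAeeWw=4 GGAAeeww=2 GGAaEEWW=4 GGAaEEWw=8 GGAaEEww=4 GGAaEeWW=8 GGAaEeWw=16 GGAaEeww=8 GGAaeeWW=4 GGAaeeWw=8 GGAaeeww=4 GGaaEEWW=2 GGaaEEWw=4 GGaaEEww=2 GGaaEeWW=4 GGaaEeWw=8 GGaaEeww=4 GGaaeeWW=2 GGaaeeWw=4 GGaaeeww=2 GgAAEEWW=2 GgAAEEWw=4 GgAAEEww=2 GgAAEeWW=4 GgAAEeWw=8 GgAAEeww=4 GgAAeeWW=2 GgAAeeWw=4 GgAAeeww=2 GgAaEEWW=4 GgAaEEWw=8 GgAaEEww=4 GgAaEeWW=8 GgAaEeWw=16 GgAaEeww=8 GgAaeeWW=4 GgAaeeWw=8 GgAaeeww=4 GgaaEEWW=2 GgaaEEWw=4 GgaaEEww=2 GgaaEeWW=4 GgaaEeWw=8 GgaaEeww=4 GgaaeeWW=2 GgaaeeWw=4 Ggaaeeww=2
GgAAeeww hits 2/256; gcd=2; 2÷2/256÷2 = 1/128

P(GgAAeeww) = 1/128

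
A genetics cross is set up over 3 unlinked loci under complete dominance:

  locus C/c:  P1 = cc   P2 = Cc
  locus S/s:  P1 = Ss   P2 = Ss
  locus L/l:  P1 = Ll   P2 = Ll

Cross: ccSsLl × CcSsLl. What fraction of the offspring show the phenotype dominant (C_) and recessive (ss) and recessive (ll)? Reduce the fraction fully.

P(C_ ss ll) = 1/32

ccSsLl gametes: cSL×2, cSl×2, csL×2, csl×2
CcSsLl gametes: CSL×1, CSl×1, CsL×1, Csl×1, cSL×1, cSl×1, csL×1, csl×1
ccSsLl×CcSsLl grid (8·8=64): CcSSLL=2 CcSSLl=4 CcSSll=2 CcSsLL=4 CcSsLl=8 CcSsll=4 CcssLL=2 CcssLl=4 Ccssll=2 ccSSLL=2 ccSSLl=4 ccSSll=2 ccSsLL=4 ccSsLl=8 ccSsll=4 ccssLL=2 ccssLl=4 ccssll=2
C_ ss ll hits 2/64; gcd=2; 2÷2/64÷2 = 1/32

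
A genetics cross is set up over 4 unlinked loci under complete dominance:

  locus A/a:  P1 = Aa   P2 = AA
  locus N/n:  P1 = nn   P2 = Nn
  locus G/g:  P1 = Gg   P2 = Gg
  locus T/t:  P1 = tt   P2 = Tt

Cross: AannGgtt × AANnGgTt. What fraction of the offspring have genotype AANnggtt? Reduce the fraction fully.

AannGgtt gametes: AnGt×4, Angt×4, anGt×4, angt×4
AANnGgTt gametes: ANGT×2, ANGt×2, ANgT×2, ANgt×2, AnGT×2, AnGt×2, AngT×2, Angt×2
AannGgtt×AANnGgTt grid (16·16=256): AANnGGTt=8 AANnGGtt=8 AANnGgTt=16 AANnGgtt=16 AANnggTt=8 AANnggtt=8 AAnnGGTt=8 AAnnGGtt=8 AAnnGgTt=16 AAnnGgtt=16 AAnnggTt=8 AAnnggtt=8 AaNnGGTt=8 AaNnGGtt=8 AaNnGgTt=16 AaNnGgtt=16 AaNnggTt=8 AaNnggtt=8 AannGGTt=8 AannGGtt=8 AannGgTt=16 AannGgtt=16 AannggTt=8 Aannggtt=8
AANnggtt hits 8/256; gcd=8; 8÷8/256÷8 = 1/32

P(AANnggtt) = 1/32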